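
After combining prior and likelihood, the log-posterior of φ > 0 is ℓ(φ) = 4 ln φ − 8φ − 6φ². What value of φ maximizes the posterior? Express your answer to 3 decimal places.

φ̂_MAP = 0.333

ℓ'(φ) = 4/φ − 8 − 12φ. Setting this to zero and multiplying by φ: 12φ² + 8φ − 4 = 0.
φ = (−8 + √(8² + 4·12·4)) / (2·12) = (−8 + √256) / 24 = (−8 + 16)/24 = 1/3.
ℓ''(φ) = −4/φ² − 12 < 0, confirming a maximum.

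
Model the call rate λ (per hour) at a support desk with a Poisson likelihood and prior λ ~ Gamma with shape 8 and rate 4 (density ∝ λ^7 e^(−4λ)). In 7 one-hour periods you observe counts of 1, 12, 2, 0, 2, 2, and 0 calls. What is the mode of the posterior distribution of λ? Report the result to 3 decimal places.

Σxᵢ = 1+12+2+0+2+2+0 = 19, with n = 7.
Posterior ∝ λ^7e^(−4λ) · λ^19e^(−7λ) = λ^26e^(−11λ), i.e. Gamma(shape=27, rate=11).
The mode of a Gamma(a, b) with a ≥ 1 (shape–rate) is (a−1)/b = 26/11 ≈ 2.364.

λ̂_MAP = 2.364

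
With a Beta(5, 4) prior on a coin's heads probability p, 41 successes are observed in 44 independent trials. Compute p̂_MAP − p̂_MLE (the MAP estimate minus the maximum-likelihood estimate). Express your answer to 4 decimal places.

MAP − MLE = -0.0495

Posterior is Beta(46, 7); MAP = (46−1)/(53−2) = 45/51 ≈ 0.88235.
MLE ignores the prior: p̂_MLE = k/n = 41/44 ≈ 0.93182.
Difference = 45/51 − 41/44 = -37/748 ≈ -0.0495.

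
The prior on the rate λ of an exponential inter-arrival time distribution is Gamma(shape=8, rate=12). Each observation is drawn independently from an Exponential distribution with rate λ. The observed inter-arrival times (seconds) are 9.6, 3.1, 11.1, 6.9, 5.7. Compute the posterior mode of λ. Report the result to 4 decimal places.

The Exponential(rate=λ) likelihood is ∝ λ^n e^(−λΣtᵢ). Here n = 5 and Σtᵢ = 9.6 + 3.1 + 11.1 + 6.9 + 5.7 = 36.4.
Posterior ∝ λ^7e^(−12λ) · λ^5e^(−36.4λ) = λ^12e^(−48.4λ), i.e. Gamma(13, 48.4).
Mode = (a−1)/b = 12/48.4 ≈ 0.2479.

λ̂_MAP = 0.2479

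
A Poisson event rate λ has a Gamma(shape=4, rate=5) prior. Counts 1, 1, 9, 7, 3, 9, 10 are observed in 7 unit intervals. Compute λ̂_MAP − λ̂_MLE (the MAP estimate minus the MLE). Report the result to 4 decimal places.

MAP − MLE = -2.1310

Σxᵢ = 40. Posterior is Gamma(44, 12); MAP = (44−1)/12 = 43/12 ≈ 3.58333.
MLE = x̄ = 40/7 ≈ 5.71429.
Difference = 43/12 − 40/7 = -179/84 ≈ -2.1310.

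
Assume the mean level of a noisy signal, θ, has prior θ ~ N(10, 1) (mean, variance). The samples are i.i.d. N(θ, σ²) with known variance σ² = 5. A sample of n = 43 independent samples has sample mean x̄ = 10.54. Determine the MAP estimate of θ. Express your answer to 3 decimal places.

θ̂_MAP = 10.484

n = 43, x̄ = 10.54.
For a Normal prior and Normal likelihood with known variance, the posterior is Normal; its mode equals its mean, the precision-weighted average.
Prior precision 1/σ₀² = 1/1 = 1; data precision n/σ² = 43/5 = 8.6.
θ̂ = (1·10 + 8.6·10.54) / (1 + 8.6) = 100.644/9.6 = 10.48375 ≈ 10.484.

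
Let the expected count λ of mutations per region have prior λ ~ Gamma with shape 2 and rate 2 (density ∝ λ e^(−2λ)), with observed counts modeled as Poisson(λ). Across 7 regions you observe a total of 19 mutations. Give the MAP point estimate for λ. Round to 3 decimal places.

Σxᵢ = 19, n = 7.
Posterior ∝ λe^(−2λ) · λ^19e^(−7λ) = λ^20e^(−9λ), i.e. Gamma(shape=21, rate=9).
The mode of a Gamma(a, b) with a ≥ 1 (shape–rate) is (a−1)/b = 20/9 ≈ 2.222.

λ̂_MAP = 2.222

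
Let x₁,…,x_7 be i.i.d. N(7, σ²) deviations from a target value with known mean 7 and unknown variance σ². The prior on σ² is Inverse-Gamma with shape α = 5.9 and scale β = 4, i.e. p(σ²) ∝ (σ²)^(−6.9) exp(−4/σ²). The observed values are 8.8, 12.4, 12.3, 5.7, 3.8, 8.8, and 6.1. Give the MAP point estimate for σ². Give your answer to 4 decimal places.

Sum of squared deviations about the known mean: SS = (8.8−7)² + (12.4−7)² + (12.3−7)² + (5.7−7)² + (3.8−7)² + (8.8−7)² + (6.1−7)² = 76.47.
The Normal likelihood contributes (σ²)^(−n/2) exp(−SS/(2σ²)), so the posterior is Inverse-Gamma(α + n/2, β + SS/2) = Inverse-Gamma(9.4, 42.235).
The mode of Inverse-Gamma(a, b) is b/(a+1) = 42.235/10.4 ≈ 4.0611.

σ̂²_MAP = 4.0611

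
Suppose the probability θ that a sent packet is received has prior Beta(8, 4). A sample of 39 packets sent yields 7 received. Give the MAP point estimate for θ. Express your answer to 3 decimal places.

θ̂_MAP = 0.286

Prior: Beta(8, 4).
Data: 7 successes in 39 trials. The binomial likelihood contributes θ^7(1−θ)^32, so the posterior is Beta(8+7, 4+32) = Beta(15, 36).
For Beta(a, b) with a, b > 1 the mode is (a−1)/(a+b−2) = 14/49 ≈ 0.286.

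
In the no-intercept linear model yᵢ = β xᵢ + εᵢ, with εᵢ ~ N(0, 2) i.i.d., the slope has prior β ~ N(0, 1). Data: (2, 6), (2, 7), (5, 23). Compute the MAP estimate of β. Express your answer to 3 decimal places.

β̂_MAP = 4.029

log p(β | y) = −Σ(yᵢ − βxᵢ)²/(2·2) − β²/(2·1) + const.
Setting the derivative to zero: Σxᵢ(yᵢ − βxᵢ)/2 − β/1 = 0, so β = Σxᵢyᵢ / (Σxᵢ² + σ²/τ²).
Σxᵢyᵢ = 2·6 + 2·7 + 5·23 = 141; Σxᵢ² = 33; σ²/τ² = 2.
β̂_MAP = 141 / (33 + 2) = 141/35 ≈ 4.029.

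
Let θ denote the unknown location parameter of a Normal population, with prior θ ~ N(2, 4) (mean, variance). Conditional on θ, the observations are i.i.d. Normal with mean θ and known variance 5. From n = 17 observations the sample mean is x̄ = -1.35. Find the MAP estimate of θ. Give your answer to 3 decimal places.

θ̂_MAP = -1.121

n = 17, x̄ = -1.35.
For a Normal prior and Normal likelihood with known variance, the posterior is Normal; its mode equals its mean, the precision-weighted average.
Prior precision 1/σ₀² = 1/4 = 0.25; data precision n/σ² = 17/5 = 3.4.
θ̂ = (0.25·2 + 3.4·(-1.35)) / (0.25 + 3.4) = (-4.09)/3.65 = -409/365 ≈ -1.121.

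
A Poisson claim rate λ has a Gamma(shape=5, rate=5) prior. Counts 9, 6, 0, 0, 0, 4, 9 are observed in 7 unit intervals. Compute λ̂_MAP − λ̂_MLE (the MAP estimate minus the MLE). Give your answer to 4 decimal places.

MAP − MLE = -1.3333

Σxᵢ = 28. Posterior is Gamma(33, 12); MAP = (33−1)/12 = 32/12 ≈ 2.66667.
MLE = x̄ = 28/7 ≈ 4.00000.
Difference = 32/12 − 28/7 = -4/3 ≈ -1.3333.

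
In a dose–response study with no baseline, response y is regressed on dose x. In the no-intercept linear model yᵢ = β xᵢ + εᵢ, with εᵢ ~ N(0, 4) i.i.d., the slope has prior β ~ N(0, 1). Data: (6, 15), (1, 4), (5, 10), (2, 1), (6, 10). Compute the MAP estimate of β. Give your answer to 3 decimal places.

β̂_MAP = 1.943

log p(β | y) = −Σ(yᵢ − βxᵢ)²/(2·4) − β²/(2·1) + const.
Setting the derivative to zero: Σxᵢ(yᵢ − βxᵢ)/4 − β/1 = 0, so β = Σxᵢyᵢ / (Σxᵢ² + σ²/τ²).
Σxᵢyᵢ = 6·15 + 1·4 + 5·10 + 2·1 + 6·10 = 206; Σxᵢ² = 102; σ²/τ² = 4.
β̂_MAP = 206 / (102 + 4) = 206/106 ≈ 1.943.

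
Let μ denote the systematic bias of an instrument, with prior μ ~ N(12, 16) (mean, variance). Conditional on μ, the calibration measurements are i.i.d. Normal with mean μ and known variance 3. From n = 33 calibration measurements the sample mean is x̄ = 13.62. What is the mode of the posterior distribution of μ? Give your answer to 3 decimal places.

n = 33, x̄ = 13.62.
For a Normal prior and Normal likelihood with known variance, the posterior is Normal; its mode equals its mean, the precision-weighted average.
Prior precision 1/σ₀² = 1/16 = 0.0625; data precision n/σ² = 33/3 = 11.
μ̂ = (0.0625·12 + 11·13.62) / (0.0625 + 11) = 150.57/11.0625 = 20076/1475 ≈ 13.611.

μ̂_MAP = 13.611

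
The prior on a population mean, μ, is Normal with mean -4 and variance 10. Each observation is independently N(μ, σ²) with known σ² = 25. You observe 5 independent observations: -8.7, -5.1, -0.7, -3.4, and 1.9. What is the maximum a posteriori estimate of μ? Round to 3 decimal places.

μ̂_MAP = -3.467

n = 5; x̄ = ((-8.7) + (-5.1) + (-0.7) + (-3.4) + 1.9)/5 = -16/5 = -3.2.
For a Normal prior and Normal likelihood with known variance, the posterior is Normal; its mode equals its mean, the precision-weighted average.
Prior precision 1/σ₀² = 1/10 = 0.1; data precision n/σ² = 5/25 = 0.2.
μ̂ = (0.1·(-4) + 0.2·(-3.2)) / (0.1 + 0.2) = (-1.04)/0.3 = -52/15 ≈ -3.467.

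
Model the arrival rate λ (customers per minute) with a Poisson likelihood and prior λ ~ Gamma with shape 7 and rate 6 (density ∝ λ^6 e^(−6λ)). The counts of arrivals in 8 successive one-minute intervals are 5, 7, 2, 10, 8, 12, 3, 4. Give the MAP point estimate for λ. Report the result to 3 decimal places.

λ̂_MAP = 4.071

Σxᵢ = 5+7+2+10+8+12+3+4 = 51, with n = 8.
Posterior ∝ λ^6e^(−6λ) · λ^51e^(−8λ) = λ^57e^(−14λ), i.e. Gamma(shape=58, rate=14).
The mode of a Gamma(a, b) with a ≥ 1 (shape–rate) is (a−1)/b = 57/14 ≈ 4.071.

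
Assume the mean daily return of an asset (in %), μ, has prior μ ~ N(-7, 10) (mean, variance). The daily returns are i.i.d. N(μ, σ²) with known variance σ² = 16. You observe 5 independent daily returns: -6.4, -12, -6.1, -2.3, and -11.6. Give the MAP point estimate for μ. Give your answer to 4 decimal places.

n = 5; x̄ = ((-6.4) + (-12) + (-6.1) + (-2.3) + (-11.6))/5 = -38.4/5 = -7.68.
For a Normal prior and Normal likelihood with known variance, the posterior is Normal; its mode equals its mean, the precision-weighted average.
Prior precision 1/σ₀² = 1/10 = 0.1; data precision n/σ² = 5/16 = 0.3125.
μ̂ = (0.1·(-7) + 0.3125·(-7.68)) / (0.1 + 0.3125) = (-3.1)/0.4125 = -248/33 ≈ -7.5152.

μ̂_MAP = -7.5152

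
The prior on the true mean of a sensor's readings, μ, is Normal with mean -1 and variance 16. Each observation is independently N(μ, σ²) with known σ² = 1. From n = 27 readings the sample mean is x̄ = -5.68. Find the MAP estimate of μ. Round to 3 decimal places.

n = 27, x̄ = -5.68.
For a Normal prior and Normal likelihood with known variance, the posterior is Normal; its mode equals its mean, the precision-weighted average.
Prior precision 1/σ₀² = 1/16 = 0.0625; data precision n/σ² = 27/1 = 27.
μ̂ = (0.0625·(-1) + 27·(-5.68)) / (0.0625 + 27) = (-153.4225)/27.0625 = -61369/10825 ≈ -5.669.

μ̂_MAP = -5.669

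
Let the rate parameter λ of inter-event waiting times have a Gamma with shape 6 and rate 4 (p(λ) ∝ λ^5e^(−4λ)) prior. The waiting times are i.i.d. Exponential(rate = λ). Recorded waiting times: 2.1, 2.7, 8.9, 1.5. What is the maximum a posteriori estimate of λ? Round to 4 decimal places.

λ̂_MAP = 0.4688

The Exponential(rate=λ) likelihood is ∝ λ^n e^(−λΣtᵢ). Here n = 4 and Σtᵢ = 2.1 + 2.7 + 8.9 + 1.5 = 15.2.
Posterior ∝ λ^5e^(−4λ) · λ^4e^(−15.2λ) = λ^9e^(−19.2λ), i.e. Gamma(10, 19.2).
Mode = (a−1)/b = 9/19.2 ≈ 0.4688.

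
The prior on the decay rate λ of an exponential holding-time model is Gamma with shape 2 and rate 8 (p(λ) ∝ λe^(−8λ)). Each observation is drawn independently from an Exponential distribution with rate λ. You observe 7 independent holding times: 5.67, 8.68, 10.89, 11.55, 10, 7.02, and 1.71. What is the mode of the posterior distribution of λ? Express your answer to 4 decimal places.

The Exponential(rate=λ) likelihood is ∝ λ^n e^(−λΣtᵢ). Here n = 7 and Σtᵢ = 5.67 + 8.68 + 10.89 + 11.55 + 10 + 7.02 + 1.71 = 55.52.
Posterior ∝ λe^(−8λ) · λ^7e^(−55.52λ) = λ^8e^(−63.52λ), i.e. Gamma(9, 63.52).
Mode = (a−1)/b = 8/63.52 ≈ 0.1259.

λ̂_MAP = 0.1259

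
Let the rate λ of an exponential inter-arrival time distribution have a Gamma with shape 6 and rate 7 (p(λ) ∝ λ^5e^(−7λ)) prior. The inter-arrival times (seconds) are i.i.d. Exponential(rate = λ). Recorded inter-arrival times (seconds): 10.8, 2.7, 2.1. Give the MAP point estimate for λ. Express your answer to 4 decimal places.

The Exponential(rate=λ) likelihood is ∝ λ^n e^(−λΣtᵢ). Here n = 3 and Σtᵢ = 10.8 + 2.7 + 2.1 = 15.6.
Posterior ∝ λ^5e^(−7λ) · λ^3e^(−15.6λ) = λ^8e^(−22.6λ), i.e. Gamma(9, 22.6).
Mode = (a−1)/b = 8/22.6 ≈ 0.3540.

λ̂_MAP = 0.3540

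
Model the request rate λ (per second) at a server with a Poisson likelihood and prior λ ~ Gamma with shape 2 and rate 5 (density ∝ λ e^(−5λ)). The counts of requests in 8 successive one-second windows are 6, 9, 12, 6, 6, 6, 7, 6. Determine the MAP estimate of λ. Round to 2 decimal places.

Σxᵢ = 6+9+12+6+6+6+7+6 = 58, with n = 8.
Posterior ∝ λe^(−5λ) · λ^58e^(−8λ) = λ^59e^(−13λ), i.e. Gamma(shape=60, rate=13).
The mode of a Gamma(a, b) with a ≥ 1 (shape–rate) is (a−1)/b = 59/13 ≈ 4.54.

λ̂_MAP = 4.54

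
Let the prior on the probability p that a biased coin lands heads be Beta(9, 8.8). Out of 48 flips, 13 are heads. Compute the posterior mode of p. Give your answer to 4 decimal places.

Prior: Beta(9, 8.8).
Data: 13 successes in 48 trials. The binomial likelihood contributes p^13(1−p)^35, so the posterior is Beta(9+13, 8.8+35) = Beta(22, 43.8).
For Beta(a, b) with a, b > 1 the mode is (a−1)/(a+b−2) = 21/63.8 ≈ 0.3292.

p̂_MAP = 0.3292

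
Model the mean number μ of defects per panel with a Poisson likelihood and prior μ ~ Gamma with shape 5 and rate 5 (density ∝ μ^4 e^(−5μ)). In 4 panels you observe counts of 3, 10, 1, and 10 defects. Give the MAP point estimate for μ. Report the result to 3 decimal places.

μ̂_MAP = 3.111

Σxᵢ = 3+10+1+10 = 24, with n = 4.
Posterior ∝ μ^4e^(−5μ) · μ^24e^(−4μ) = μ^28e^(−9μ), i.e. Gamma(shape=29, rate=9).
The mode of a Gamma(a, b) with a ≥ 1 (shape–rate) is (a−1)/b = 28/9 ≈ 3.111.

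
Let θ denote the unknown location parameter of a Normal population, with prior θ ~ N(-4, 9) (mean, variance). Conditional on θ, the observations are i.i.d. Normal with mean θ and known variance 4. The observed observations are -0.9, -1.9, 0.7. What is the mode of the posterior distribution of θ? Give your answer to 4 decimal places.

θ̂_MAP = -1.1258

n = 3; x̄ = ((-0.9) + (-1.9) + 0.7)/3 = -2.1/3 = -0.7.
For a Normal prior and Normal likelihood with known variance, the posterior is Normal; its mode equals its mean, the precision-weighted average.
Prior precision 1/σ₀² = 1/9; data precision n/σ² = 3/4 = 0.75.
θ̂ = ((1/9)·(-4) + 0.75·(-0.7)) / (1/9 + 0.75) = (-349/360)/(31/36) = -349/310 ≈ -1.1258.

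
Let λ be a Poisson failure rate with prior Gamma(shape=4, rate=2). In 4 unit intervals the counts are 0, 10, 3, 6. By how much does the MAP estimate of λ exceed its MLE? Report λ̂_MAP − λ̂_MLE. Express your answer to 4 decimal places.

Σxᵢ = 19. Posterior is Gamma(23, 6); MAP = (23−1)/6 = 22/6 ≈ 3.66667.
MLE = x̄ = 19/4 ≈ 4.75000.
Difference = 22/6 − 19/4 = -13/12 ≈ -1.0833.

MAP − MLE = -1.0833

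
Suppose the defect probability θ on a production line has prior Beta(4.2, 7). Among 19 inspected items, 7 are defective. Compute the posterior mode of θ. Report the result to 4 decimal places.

θ̂_MAP = 0.3617

Prior: Beta(4.2, 7).
Data: 7 successes in 19 trials. The binomial likelihood contributes θ^7(1−θ)^12, so the posterior is Beta(4.2+7, 7+12) = Beta(11.2, 19).
For Beta(a, b) with a, b > 1 the mode is (a−1)/(a+b−2) = 10.2/28.2 ≈ 0.3617.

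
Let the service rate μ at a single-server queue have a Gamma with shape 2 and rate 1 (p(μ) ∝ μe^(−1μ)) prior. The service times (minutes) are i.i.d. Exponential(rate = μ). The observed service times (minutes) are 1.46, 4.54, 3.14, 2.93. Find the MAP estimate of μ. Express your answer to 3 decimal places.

μ̂_MAP = 0.383

The Exponential(rate=μ) likelihood is ∝ μ^n e^(−μΣtᵢ). Here n = 4 and Σtᵢ = 1.46 + 4.54 + 3.14 + 2.93 = 12.07.
Posterior ∝ μe^(−1μ) · μ^4e^(−12.07μ) = μ^5e^(−13.07μ), i.e. Gamma(6, 13.07).
Mode = (a−1)/b = 5/13.07 ≈ 0.383.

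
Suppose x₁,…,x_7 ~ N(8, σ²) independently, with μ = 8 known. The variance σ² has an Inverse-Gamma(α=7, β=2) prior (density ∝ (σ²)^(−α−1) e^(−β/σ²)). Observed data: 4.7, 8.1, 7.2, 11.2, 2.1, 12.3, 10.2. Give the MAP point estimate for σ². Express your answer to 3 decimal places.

σ̂²_MAP = 3.649

Sum of squared deviations about the known mean: SS = (4.7−8)² + (8.1−8)² + (7.2−8)² + (11.2−8)² + (2.1−8)² + (12.3−8)² + (10.2−8)² = 79.92.
The Normal likelihood contributes (σ²)^(−n/2) exp(−SS/(2σ²)), so the posterior is Inverse-Gamma(α + n/2, β + SS/2) = Inverse-Gamma(10.5, 41.96).
The mode of Inverse-Gamma(a, b) is b/(a+1) = 41.96/11.5 ≈ 3.649.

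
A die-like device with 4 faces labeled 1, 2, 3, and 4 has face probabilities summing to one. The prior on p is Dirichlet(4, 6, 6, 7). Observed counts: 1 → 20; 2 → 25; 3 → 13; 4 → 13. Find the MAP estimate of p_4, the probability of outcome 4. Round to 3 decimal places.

MAP estimate: 0.211

The posterior is Dirichlet(αᵢ + nᵢ) = Dirichlet(24, 31, 19, 20).
For a Dirichlet(a₁,…,a_K) with all aᵢ > 1, the mode has j-th component (aⱼ − 1)/(Σaᵢ − K).
Here Σaᵢ = 94 and K = 4, so p_4 = (20 − 1)/(94 − 4) = 19/90 ≈ 0.211.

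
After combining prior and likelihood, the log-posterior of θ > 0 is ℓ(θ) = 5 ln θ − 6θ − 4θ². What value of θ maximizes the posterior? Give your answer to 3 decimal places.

ℓ'(θ) = 5/θ − 6 − 8θ. Setting this to zero and multiplying by θ: 8θ² + 6θ − 5 = 0.
θ = (−6 + √(6² + 4·8·5)) / (2·8) = (−6 + √196) / 16 = (−6 + 14)/16 = 1/2.
ℓ''(θ) = −5/θ² − 8 < 0, confirming a maximum.

θ̂_MAP = 0.500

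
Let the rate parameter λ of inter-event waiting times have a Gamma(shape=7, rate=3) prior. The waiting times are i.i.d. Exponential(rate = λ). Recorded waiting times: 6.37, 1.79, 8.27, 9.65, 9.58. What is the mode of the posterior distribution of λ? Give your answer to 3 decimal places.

λ̂_MAP = 0.285

The Exponential(rate=λ) likelihood is ∝ λ^n e^(−λΣtᵢ). Here n = 5 and Σtᵢ = 6.37 + 1.79 + 8.27 + 9.65 + 9.58 = 35.66.
Posterior ∝ λ^6e^(−3λ) · λ^5e^(−35.66λ) = λ^11e^(−38.66λ), i.e. Gamma(12, 38.66).
Mode = (a−1)/b = 11/38.66 ≈ 0.285.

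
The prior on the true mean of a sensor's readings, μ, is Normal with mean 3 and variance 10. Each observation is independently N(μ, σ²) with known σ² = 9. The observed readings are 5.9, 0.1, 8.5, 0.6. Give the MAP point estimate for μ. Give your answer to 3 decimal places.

n = 4; x̄ = (5.9 + 0.1 + 8.5 + 0.6)/4 = 15.1/4 = 3.775.
For a Normal prior and Normal likelihood with known variance, the posterior is Normal; its mode equals its mean, the precision-weighted average.
Prior precision 1/σ₀² = 1/10 = 0.1; data precision n/σ² = 4/9.
μ̂ = (0.1·3 + (4/9)·3.775) / (0.1 + 4/9) = (89/45)/(49/90) = 178/49 ≈ 3.633.

μ̂_MAP = 3.633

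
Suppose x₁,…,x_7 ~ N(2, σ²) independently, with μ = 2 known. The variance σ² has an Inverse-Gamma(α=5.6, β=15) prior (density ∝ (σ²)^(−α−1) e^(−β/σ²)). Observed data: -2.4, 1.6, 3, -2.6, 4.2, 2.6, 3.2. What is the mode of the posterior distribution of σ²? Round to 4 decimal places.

σ̂²_MAP = 3.8772

Sum of squared deviations about the known mean: SS = (-2.4−2)² + (1.6−2)² + (3−2)² + (-2.6−2)² + (4.2−2)² + (2.6−2)² + (3.2−2)² = 48.32.
The Normal likelihood contributes (σ²)^(−n/2) exp(−SS/(2σ²)), so the posterior is Inverse-Gamma(α + n/2, β + SS/2) = Inverse-Gamma(9.1, 39.16).
The mode of Inverse-Gamma(a, b) is b/(a+1) = 39.16/10.1 ≈ 3.8772.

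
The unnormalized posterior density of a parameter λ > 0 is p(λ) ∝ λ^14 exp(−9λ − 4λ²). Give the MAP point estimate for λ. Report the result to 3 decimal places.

λ̂_MAP = 0.875

ℓ'(λ) = 14/λ − 9 − 8λ. Setting this to zero and multiplying by λ: 8λ² + 9λ − 14 = 0.
λ = (−9 + √(9² + 4·8·14)) / (2·8) = (−9 + √529) / 16 = (−9 + 23)/16 = 7/8.
ℓ''(λ) = −14/λ² − 8 < 0, confirming a maximum.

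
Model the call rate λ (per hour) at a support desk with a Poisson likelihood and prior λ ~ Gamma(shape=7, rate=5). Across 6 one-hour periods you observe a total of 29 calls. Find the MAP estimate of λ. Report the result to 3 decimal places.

Σxᵢ = 29, n = 6.
Posterior ∝ λ^6e^(−5λ) · λ^29e^(−6λ) = λ^35e^(−11λ), i.e. Gamma(shape=36, rate=11).
The mode of a Gamma(a, b) with a ≥ 1 (shape–rate) is (a−1)/b = 35/11 ≈ 3.182.

λ̂_MAP = 3.182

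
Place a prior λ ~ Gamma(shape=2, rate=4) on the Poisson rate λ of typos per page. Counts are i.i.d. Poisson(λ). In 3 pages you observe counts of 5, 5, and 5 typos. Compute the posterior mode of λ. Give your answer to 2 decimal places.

Σxᵢ = 5+5+5 = 15, with n = 3.
Posterior ∝ λe^(−4λ) · λ^15e^(−3λ) = λ^16e^(−7λ), i.e. Gamma(shape=17, rate=7).
The mode of a Gamma(a, b) with a ≥ 1 (shape–rate) is (a−1)/b = 16/7 ≈ 2.29.

λ̂_MAP = 2.29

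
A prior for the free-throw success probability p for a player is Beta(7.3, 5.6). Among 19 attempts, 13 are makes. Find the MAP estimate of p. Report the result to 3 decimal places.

p̂_MAP = 0.645

Prior: Beta(7.3, 5.6).
Data: 13 successes in 19 trials. The binomial likelihood contributes p^13(1−p)^6, so the posterior is Beta(7.3+13, 5.6+6) = Beta(20.3, 11.6).
For Beta(a, b) with a, b > 1 the mode is (a−1)/(a+b−2) = 19.3/29.9 ≈ 0.645.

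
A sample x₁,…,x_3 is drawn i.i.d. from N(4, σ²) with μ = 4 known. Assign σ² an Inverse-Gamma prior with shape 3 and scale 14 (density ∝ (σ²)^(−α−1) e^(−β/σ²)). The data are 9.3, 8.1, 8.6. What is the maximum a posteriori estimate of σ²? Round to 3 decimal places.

Sum of squared deviations about the known mean: SS = (9.3−4)² + (8.1−4)² + (8.6−4)² = 66.06.
The Normal likelihood contributes (σ²)^(−n/2) exp(−SS/(2σ²)), so the posterior is Inverse-Gamma(α + n/2, β + SS/2) = Inverse-Gamma(4.5, 47.03).
The mode of Inverse-Gamma(a, b) is b/(a+1) = 47.03/5.5 ≈ 8.551.

σ̂²_MAP = 8.551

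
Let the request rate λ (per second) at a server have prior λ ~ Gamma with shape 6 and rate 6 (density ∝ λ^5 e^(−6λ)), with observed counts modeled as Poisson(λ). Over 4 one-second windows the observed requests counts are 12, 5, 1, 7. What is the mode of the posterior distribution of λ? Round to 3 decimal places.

Σxᵢ = 12+5+1+7 = 25, with n = 4.
Posterior ∝ λ^5e^(−6λ) · λ^25e^(−4λ) = λ^30e^(−10λ), i.e. Gamma(shape=31, rate=10).
The mode of a Gamma(a, b) with a ≥ 1 (shape–rate) is (a−1)/b = 30/10 ≈ 3.000.

λ̂_MAP = 3.000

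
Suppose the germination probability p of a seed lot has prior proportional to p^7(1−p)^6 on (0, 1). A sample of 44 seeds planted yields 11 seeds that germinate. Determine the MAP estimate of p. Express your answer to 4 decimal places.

p̂_MAP = 0.3158

The prior density ∝ p^7(1−p)^6 is the kernel of Beta(8, 7).
Data: 11 successes in 44 trials. The binomial likelihood contributes p^11(1−p)^33, so the posterior is Beta(8+11, 7+33) = Beta(19, 40).
For Beta(a, b) with a, b > 1 the mode is (a−1)/(a+b−2) = 18/57 ≈ 0.3158.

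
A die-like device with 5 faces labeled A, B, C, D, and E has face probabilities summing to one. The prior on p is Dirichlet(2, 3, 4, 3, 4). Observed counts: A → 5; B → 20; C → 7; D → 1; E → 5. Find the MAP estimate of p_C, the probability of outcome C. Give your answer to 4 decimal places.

The posterior is Dirichlet(αᵢ + nᵢ) = Dirichlet(7, 23, 11, 4, 9).
For a Dirichlet(a₁,…,a_K) with all aᵢ > 1, the mode has j-th component (aⱼ − 1)/(Σaᵢ − K).
Here Σaᵢ = 54 and K = 5, so p_C = (11 − 1)/(54 − 5) = 10/49 ≈ 0.2041.

MAP estimate of p_C = 0.2041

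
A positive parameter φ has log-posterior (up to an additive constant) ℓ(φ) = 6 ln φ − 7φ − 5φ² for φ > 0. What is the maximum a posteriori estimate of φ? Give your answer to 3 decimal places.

φ̂_MAP = 0.500

ℓ'(φ) = 6/φ − 7 − 10φ. Setting this to zero and multiplying by φ: 10φ² + 7φ − 6 = 0.
φ = (−7 + √(7² + 4·10·6)) / (2·10) = (−7 + √289) / 20 = (−7 + 17)/20 = 1/2.
ℓ''(φ) = −6/φ² − 10 < 0, confirming a maximum.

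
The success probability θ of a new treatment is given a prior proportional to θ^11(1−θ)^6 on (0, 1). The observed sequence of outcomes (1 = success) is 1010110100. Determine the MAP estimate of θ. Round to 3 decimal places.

The prior density ∝ θ^11(1−θ)^6 is the kernel of Beta(12, 7).
Data: 5 successes in 10 trials (from the sequence). The binomial likelihood contributes θ^5(1−θ)^5, so the posterior is Beta(12+5, 7+5) = Beta(17, 12).
For Beta(a, b) with a, b > 1 the mode is (a−1)/(a+b−2) = 16/27 ≈ 0.593.

θ̂_MAP = 0.593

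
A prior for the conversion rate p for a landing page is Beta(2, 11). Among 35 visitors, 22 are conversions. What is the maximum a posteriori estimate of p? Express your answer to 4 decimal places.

Prior: Beta(2, 11).
Data: 22 successes in 35 trials. The binomial likelihood contributes p^22(1−p)^13, so the posterior is Beta(2+22, 11+13) = Beta(24, 24).
For Beta(a, b) with a, b > 1 the mode is (a−1)/(a+b−2) = 23/46 ≈ 0.5000.

p̂_MAP = 0.5000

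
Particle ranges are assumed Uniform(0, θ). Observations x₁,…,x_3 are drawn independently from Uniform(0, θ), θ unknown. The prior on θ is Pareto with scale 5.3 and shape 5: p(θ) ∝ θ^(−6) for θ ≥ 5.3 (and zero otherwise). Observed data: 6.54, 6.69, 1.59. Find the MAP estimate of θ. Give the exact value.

The Uniform(0, θ) likelihood is θ^(−n) for θ ≥ max(xᵢ), zero otherwise. Here max(xᵢ) = 6.69.
Posterior ∝ θ^(−6) · θ^(−3) = θ^(−9) on θ ≥ max(5.3, 6.69) = 6.69.
This density is strictly decreasing in θ, so the posterior mode lies at the lower boundary of the support.

θ̂_MAP = 6.69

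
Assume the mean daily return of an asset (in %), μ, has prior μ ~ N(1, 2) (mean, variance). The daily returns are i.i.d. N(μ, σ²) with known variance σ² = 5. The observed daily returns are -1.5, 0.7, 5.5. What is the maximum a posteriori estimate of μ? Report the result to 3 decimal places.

n = 3; x̄ = ((-1.5) + 0.7 + 5.5)/3 = 4.7/3 = 47/30 ≈ 1.5667.
For a Normal prior and Normal likelihood with known variance, the posterior is Normal; its mode equals its mean, the precision-weighted average.
Prior precision 1/σ₀² = 1/2 = 0.5; data precision n/σ² = 3/5 = 0.6.
μ̂ = (0.5·1 + 0.6·(47/30)) / (0.5 + 0.6) = 1.44/1.1 = 72/55 ≈ 1.309.

μ̂_MAP = 1.309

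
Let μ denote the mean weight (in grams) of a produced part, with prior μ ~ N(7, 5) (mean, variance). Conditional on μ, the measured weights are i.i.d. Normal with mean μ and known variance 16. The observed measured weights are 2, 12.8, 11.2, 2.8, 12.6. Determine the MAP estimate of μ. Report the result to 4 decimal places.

n = 5; x̄ = (2 + 12.8 + 11.2 + 2.8 + 12.6)/5 = 41.4/5 = 8.28.
For a Normal prior and Normal likelihood with known variance, the posterior is Normal; its mode equals its mean, the precision-weighted average.
Prior precision 1/σ₀² = 1/5 = 0.2; data precision n/σ² = 5/16 = 0.3125.
μ̂ = (0.2·7 + 0.3125·8.28) / (0.2 + 0.3125) = 3.9875/0.5125 = 319/41 ≈ 7.7805.

μ̂_MAP = 7.7805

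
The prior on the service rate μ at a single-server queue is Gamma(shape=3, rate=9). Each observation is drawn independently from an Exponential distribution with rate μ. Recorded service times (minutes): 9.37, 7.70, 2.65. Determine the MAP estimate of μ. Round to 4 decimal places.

The Exponential(rate=μ) likelihood is ∝ μ^n e^(−μΣtᵢ). Here n = 3 and Σtᵢ = 9.37 + 7.70 + 2.65 = 19.72.
Posterior ∝ μ^2e^(−9μ) · μ^3e^(−19.72μ) = μ^5e^(−28.72μ), i.e. Gamma(6, 28.72).
Mode = (a−1)/b = 5/28.72 ≈ 0.1741.

μ̂_MAP = 0.1741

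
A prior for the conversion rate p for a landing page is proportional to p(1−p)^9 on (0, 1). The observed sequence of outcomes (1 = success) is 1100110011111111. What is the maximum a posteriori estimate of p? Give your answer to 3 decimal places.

p̂_MAP = 0.500

The prior density ∝ p(1−p)^9 is the kernel of Beta(2, 10).
Data: 12 successes in 16 trials (from the sequence). The binomial likelihood contributes p^12(1−p)^4, so the posterior is Beta(2+12, 10+4) = Beta(14, 14).
For Beta(a, b) with a, b > 1 the mode is (a−1)/(a+b−2) = 13/26 ≈ 0.500.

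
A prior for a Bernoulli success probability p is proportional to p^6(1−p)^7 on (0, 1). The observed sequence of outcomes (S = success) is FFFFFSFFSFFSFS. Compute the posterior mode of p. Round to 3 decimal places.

The prior density ∝ p^6(1−p)^7 is the kernel of Beta(7, 8).
Data: 4 successes in 14 trials (from the sequence). The binomial likelihood contributes p^4(1−p)^10, so the posterior is Beta(7+4, 8+10) = Beta(11, 18).
For Beta(a, b) with a, b > 1 the mode is (a−1)/(a+b−2) = 10/27 ≈ 0.370.

p̂_MAP = 0.370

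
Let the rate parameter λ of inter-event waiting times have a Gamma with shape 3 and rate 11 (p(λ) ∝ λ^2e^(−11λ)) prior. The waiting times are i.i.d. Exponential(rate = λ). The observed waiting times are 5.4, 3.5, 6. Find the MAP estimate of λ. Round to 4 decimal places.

λ̂_MAP = 0.1931

The Exponential(rate=λ) likelihood is ∝ λ^n e^(−λΣtᵢ). Here n = 3 and Σtᵢ = 5.4 + 3.5 + 6 = 14.9.
Posterior ∝ λ^2e^(−11λ) · λ^3e^(−14.9λ) = λ^5e^(−25.9λ), i.e. Gamma(6, 25.9).
Mode = (a−1)/b = 5/25.9 ≈ 0.1931.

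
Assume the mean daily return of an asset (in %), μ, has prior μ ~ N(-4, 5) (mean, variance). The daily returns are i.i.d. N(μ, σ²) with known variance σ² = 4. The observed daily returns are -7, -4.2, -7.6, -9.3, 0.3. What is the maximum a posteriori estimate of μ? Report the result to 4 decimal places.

μ̂_MAP = -5.3448

n = 5; x̄ = ((-7) + (-4.2) + (-7.6) + (-9.3) + 0.3)/5 = -27.8/5 = -5.56.
For a Normal prior and Normal likelihood with known variance, the posterior is Normal; its mode equals its mean, the precision-weighted average.
Prior precision 1/σ₀² = 1/5 = 0.2; data precision n/σ² = 5/4 = 1.25.
μ̂ = (0.2·(-4) + 1.25·(-5.56)) / (0.2 + 1.25) = (-7.75)/1.45 = -155/29 ≈ -5.3448.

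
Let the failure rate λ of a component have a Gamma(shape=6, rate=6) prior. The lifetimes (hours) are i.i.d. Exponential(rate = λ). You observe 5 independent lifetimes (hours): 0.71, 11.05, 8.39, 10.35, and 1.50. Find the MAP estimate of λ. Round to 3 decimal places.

The Exponential(rate=λ) likelihood is ∝ λ^n e^(−λΣtᵢ). Here n = 5 and Σtᵢ = 0.71 + 11.05 + 8.39 + 10.35 + 1.50 = 32.
Posterior ∝ λ^5e^(−6λ) · λ^5e^(−32λ) = λ^10e^(−38λ), i.e. Gamma(11, 38).
Mode = (a−1)/b = 10/38 ≈ 0.263.

λ̂_MAP = 0.263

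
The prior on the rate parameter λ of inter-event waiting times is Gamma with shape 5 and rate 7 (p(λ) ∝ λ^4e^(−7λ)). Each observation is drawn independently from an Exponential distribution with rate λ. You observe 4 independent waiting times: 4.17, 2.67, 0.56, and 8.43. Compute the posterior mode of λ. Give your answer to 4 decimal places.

λ̂_MAP = 0.3504

The Exponential(rate=λ) likelihood is ∝ λ^n e^(−λΣtᵢ). Here n = 4 and Σtᵢ = 4.17 + 2.67 + 0.56 + 8.43 = 15.83.
Posterior ∝ λ^4e^(−7λ) · λ^4e^(−15.83λ) = λ^8e^(−22.83λ), i.e. Gamma(9, 22.83).
Mode = (a−1)/b = 8/22.83 ≈ 0.3504.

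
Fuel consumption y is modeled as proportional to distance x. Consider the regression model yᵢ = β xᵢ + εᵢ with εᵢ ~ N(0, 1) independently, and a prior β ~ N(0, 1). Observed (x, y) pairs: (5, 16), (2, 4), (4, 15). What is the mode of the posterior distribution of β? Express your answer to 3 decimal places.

β̂_MAP = 3.217

log p(β | y) = −Σ(yᵢ − βxᵢ)²/(2·1) − β²/(2·1) + const.
Setting the derivative to zero: Σxᵢ(yᵢ − βxᵢ)/1 − β/1 = 0, so β = Σxᵢyᵢ / (Σxᵢ² + σ²/τ²).
Σxᵢyᵢ = 5·16 + 2·4 + 4·15 = 148; Σxᵢ² = 45; σ²/τ² = 1.
β̂_MAP = 148 / (45 + 1) = 148/46 ≈ 3.217.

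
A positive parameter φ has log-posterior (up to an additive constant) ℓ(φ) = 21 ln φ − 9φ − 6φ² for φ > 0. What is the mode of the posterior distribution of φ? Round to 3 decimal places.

ℓ'(φ) = 21/φ − 9 − 12φ. Setting this to zero and multiplying by φ: 12φ² + 9φ − 21 = 0.
φ = (−9 + √(9² + 4·12·21)) / (2·12) = (−9 + √1089) / 24 = (−9 + 33)/24 = 1.
ℓ''(φ) = −21/φ² − 12 < 0, confirming a maximum.

φ̂_MAP = 1.000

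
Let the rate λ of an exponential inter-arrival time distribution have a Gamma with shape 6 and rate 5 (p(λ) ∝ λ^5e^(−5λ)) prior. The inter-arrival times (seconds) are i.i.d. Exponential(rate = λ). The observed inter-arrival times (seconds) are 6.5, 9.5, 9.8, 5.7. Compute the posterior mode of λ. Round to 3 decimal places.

The Exponential(rate=λ) likelihood is ∝ λ^n e^(−λΣtᵢ). Here n = 4 and Σtᵢ = 6.5 + 9.5 + 9.8 + 5.7 = 31.5.
Posterior ∝ λ^5e^(−5λ) · λ^4e^(−31.5λ) = λ^9e^(−36.5λ), i.e. Gamma(10, 36.5).
Mode = (a−1)/b = 9/36.5 ≈ 0.247.

λ̂_MAP = 0.247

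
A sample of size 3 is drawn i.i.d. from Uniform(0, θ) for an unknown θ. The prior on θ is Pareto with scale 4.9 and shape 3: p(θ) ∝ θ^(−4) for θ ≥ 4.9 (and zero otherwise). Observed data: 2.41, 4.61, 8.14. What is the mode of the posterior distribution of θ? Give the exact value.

θ̂_MAP = 8.14

The Uniform(0, θ) likelihood is θ^(−n) for θ ≥ max(xᵢ), zero otherwise. Here max(xᵢ) = 8.14.
Posterior ∝ θ^(−4) · θ^(−3) = θ^(−7) on θ ≥ max(4.9, 8.14) = 8.14.
This density is strictly decreasing in θ, so the posterior mode lies at the lower boundary of the support.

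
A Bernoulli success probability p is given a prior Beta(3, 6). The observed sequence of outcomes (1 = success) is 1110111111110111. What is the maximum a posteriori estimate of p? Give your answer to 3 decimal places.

p̂_MAP = 0.696

Prior: Beta(3, 6).
Data: 14 successes in 16 trials (from the sequence). The binomial likelihood contributes p^14(1−p)^2, so the posterior is Beta(3+14, 6+2) = Beta(17, 8).
For Beta(a, b) with a, b > 1 the mode is (a−1)/(a+b−2) = 16/23 ≈ 0.696.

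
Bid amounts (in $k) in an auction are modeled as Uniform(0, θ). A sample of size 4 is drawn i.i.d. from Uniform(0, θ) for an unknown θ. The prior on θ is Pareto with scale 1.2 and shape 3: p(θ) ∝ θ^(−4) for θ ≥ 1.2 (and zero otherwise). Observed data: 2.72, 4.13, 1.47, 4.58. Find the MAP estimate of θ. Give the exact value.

θ̂_MAP = 4.58

The Uniform(0, θ) likelihood is θ^(−n) for θ ≥ max(xᵢ), zero otherwise. Here max(xᵢ) = 4.58.
Posterior ∝ θ^(−4) · θ^(−4) = θ^(−8) on θ ≥ max(1.2, 4.58) = 4.58.
This density is strictly decreasing in θ, so the posterior mode lies at the lower boundary of the support.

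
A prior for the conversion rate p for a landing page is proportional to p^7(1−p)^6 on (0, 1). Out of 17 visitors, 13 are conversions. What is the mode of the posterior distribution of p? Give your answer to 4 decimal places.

p̂_MAP = 0.6667

The prior density ∝ p^7(1−p)^6 is the kernel of Beta(8, 7).
Data: 13 successes in 17 trials. The binomial likelihood contributes p^13(1−p)^4, so the posterior is Beta(8+13, 7+4) = Beta(21, 11).
For Beta(a, b) with a, b > 1 the mode is (a−1)/(a+b−2) = 20/30 ≈ 0.6667.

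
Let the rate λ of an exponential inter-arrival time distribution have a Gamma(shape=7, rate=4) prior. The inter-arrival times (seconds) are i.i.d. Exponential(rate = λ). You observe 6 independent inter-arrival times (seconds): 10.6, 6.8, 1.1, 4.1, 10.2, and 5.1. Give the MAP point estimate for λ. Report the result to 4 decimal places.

λ̂_MAP = 0.2864

The Exponential(rate=λ) likelihood is ∝ λ^n e^(−λΣtᵢ). Here n = 6 and Σtᵢ = 10.6 + 6.8 + 1.1 + 4.1 + 10.2 + 5.1 = 37.9.
Posterior ∝ λ^6e^(−4λ) · λ^6e^(−37.9λ) = λ^12e^(−41.9λ), i.e. Gamma(13, 41.9).
Mode = (a−1)/b = 12/41.9 ≈ 0.2864.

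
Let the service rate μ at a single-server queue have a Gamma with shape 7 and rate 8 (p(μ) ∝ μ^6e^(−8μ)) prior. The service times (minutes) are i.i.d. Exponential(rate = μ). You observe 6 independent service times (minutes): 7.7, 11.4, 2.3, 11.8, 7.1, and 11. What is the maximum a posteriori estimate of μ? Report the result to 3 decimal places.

μ̂_MAP = 0.202

The Exponential(rate=μ) likelihood is ∝ μ^n e^(−μΣtᵢ). Here n = 6 and Σtᵢ = 7.7 + 11.4 + 2.3 + 11.8 + 7.1 + 11 = 51.3.
Posterior ∝ μ^6e^(−8μ) · μ^6e^(−51.3μ) = μ^12e^(−59.3μ), i.e. Gamma(13, 59.3).
Mode = (a−1)/b = 12/59.3 ≈ 0.202.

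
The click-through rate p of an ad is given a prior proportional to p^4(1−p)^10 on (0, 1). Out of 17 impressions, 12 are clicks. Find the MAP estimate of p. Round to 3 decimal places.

The prior density ∝ p^4(1−p)^10 is the kernel of Beta(5, 11).
Data: 12 successes in 17 trials. The binomial likelihood contributes p^12(1−p)^5, so the posterior is Beta(5+12, 11+5) = Beta(17, 16).
For Beta(a, b) with a, b > 1 the mode is (a−1)/(a+b−2) = 16/31 ≈ 0.516.

p̂_MAP = 0.516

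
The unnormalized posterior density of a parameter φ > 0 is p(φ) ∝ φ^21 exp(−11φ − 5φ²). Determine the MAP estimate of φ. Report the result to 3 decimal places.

φ̂_MAP = 1.000

ℓ'(φ) = 21/φ − 11 − 10φ. Setting this to zero and multiplying by φ: 10φ² + 11φ − 21 = 0.
φ = (−11 + √(11² + 4·10·21)) / (2·10) = (−11 + √961) / 20 = (−11 + 31)/20 = 1.
ℓ''(φ) = −21/φ² − 10 < 0, confirming a maximum.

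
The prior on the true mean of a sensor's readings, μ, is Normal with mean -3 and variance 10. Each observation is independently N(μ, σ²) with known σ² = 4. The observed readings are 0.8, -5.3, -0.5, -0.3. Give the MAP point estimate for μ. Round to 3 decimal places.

μ̂_MAP = -1.477

n = 4; x̄ = (0.8 + (-5.3) + (-0.5) + (-0.3))/4 = -5.3/4 = -1.325.
For a Normal prior and Normal likelihood with known variance, the posterior is Normal; its mode equals its mean, the precision-weighted average.
Prior precision 1/σ₀² = 1/10 = 0.1; data precision n/σ² = 4/4 = 1.
μ̂ = (0.1·(-3) + 1·(-1.325)) / (0.1 + 1) = (-1.625)/1.1 = -65/44 ≈ -1.477.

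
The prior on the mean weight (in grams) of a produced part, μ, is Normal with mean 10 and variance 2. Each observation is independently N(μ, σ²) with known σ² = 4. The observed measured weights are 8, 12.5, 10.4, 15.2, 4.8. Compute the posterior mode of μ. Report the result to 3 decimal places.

μ̂_MAP = 10.129

n = 5; x̄ = (8 + 12.5 + 10.4 + 15.2 + 4.8)/5 = 50.9/5 = 10.18.
For a Normal prior and Normal likelihood with known variance, the posterior is Normal; its mode equals its mean, the precision-weighted average.
Prior precision 1/σ₀² = 1/2 = 0.5; data precision n/σ² = 5/4 = 1.25.
μ̂ = (0.5·10 + 1.25·10.18) / (0.5 + 1.25) = 17.725/1.75 = 709/70 ≈ 10.129.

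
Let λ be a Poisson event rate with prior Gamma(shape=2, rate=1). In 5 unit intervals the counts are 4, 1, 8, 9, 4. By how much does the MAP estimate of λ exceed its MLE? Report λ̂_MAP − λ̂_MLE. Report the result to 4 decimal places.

Σxᵢ = 26. Posterior is Gamma(28, 6); MAP = (28−1)/6 = 27/6 ≈ 4.50000.
MLE = x̄ = 26/5 ≈ 5.20000.
Difference = 27/6 − 26/5 = -7/10 ≈ -0.7000.

MAP − MLE = -0.7000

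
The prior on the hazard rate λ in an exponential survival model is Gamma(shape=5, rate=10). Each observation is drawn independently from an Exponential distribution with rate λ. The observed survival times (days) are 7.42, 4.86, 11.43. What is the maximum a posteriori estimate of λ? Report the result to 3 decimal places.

The Exponential(rate=λ) likelihood is ∝ λ^n e^(−λΣtᵢ). Here n = 3 and Σtᵢ = 7.42 + 4.86 + 11.43 = 23.71.
Posterior ∝ λ^4e^(−10λ) · λ^3e^(−23.71λ) = λ^7e^(−33.71λ), i.e. Gamma(8, 33.71).
Mode = (a−1)/b = 7/33.71 ≈ 0.208.

λ̂_MAP = 0.208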